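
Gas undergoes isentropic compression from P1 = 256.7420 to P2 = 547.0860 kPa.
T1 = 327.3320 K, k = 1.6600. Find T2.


(k-1)/k = 0.3976
(P2/P1)^exp = 1.3509
T2 = 327.3320 * 1.3509 = 442.2015 K

442.2015 K


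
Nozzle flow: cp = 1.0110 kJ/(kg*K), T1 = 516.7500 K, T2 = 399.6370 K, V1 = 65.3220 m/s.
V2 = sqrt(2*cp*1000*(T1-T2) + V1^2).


dT = 117.1130 K
2*cp*1000*dT = 236802.4860
V1^2 = 4266.9637
V2 = sqrt(241069.4497) = 490.9882 m/s

490.9882 m/s


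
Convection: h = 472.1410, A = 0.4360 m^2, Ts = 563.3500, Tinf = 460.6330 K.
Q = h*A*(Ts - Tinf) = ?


dT = 102.7170 K
Q = 472.1410 * 0.4360 * 102.7170 = 21144.6515 W

21144.6515 W


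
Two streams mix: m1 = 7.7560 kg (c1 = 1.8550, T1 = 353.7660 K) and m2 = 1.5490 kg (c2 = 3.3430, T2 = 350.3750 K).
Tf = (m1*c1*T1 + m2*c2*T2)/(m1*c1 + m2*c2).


num = 6904.1152
den = 19.5657
Tf = 352.8685 K

352.8685 K


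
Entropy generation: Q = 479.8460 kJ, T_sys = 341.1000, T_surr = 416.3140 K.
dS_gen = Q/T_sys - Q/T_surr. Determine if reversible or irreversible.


dS_sys = 479.8460/341.1000 = 1.4068 kJ/K
dS_surr = -479.8460/416.3140 = -1.1526 kJ/K
dS_gen = 1.4068 - 1.1526 = 0.2542 kJ/K (irreversible)

dS_gen = 0.2542 kJ/K, irreversible


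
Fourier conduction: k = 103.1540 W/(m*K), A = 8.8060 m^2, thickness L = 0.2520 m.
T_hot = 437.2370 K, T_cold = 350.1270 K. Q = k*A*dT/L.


dT = 87.1100 K
Q = 103.1540 * 8.8060 * 87.1100 / 0.2520 = 314001.8648 W

314001.8648 W


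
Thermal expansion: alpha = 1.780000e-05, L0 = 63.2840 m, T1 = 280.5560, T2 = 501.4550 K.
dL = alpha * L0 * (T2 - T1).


dT = 220.8990 K
dL = 1.780000e-05 * 63.2840 * 220.8990 = 0.248833 m
L_final = 63.532833 m

dL = 0.248833 m


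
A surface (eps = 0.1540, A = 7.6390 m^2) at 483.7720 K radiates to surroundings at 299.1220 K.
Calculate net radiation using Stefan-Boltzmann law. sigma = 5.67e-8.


T^4 = 5.4773e+10
Tsurr^4 = 8.0056e+09
Q = 0.1540 * 5.67e-8 * 7.6390 * 4.6767e+10 = 3119.4596 W

3119.4596 W


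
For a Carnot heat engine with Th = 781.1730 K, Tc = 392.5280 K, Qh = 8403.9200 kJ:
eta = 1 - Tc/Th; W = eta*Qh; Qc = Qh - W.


eta = 1 - 392.5280/781.1730 = 0.4975
W = 0.4975 * 8403.9200 = 4181.0732 kJ
Qc = 8403.9200 - 4181.0732 = 4222.8468 kJ

eta = 49.7515%, W = 4181.0732 kJ, Qc = 4222.8468 kJ


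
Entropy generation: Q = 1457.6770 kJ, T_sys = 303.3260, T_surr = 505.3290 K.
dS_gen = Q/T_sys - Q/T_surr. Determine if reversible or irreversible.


dS_sys = 1457.6770/303.3260 = 4.8056 kJ/K
dS_surr = -1457.6770/505.3290 = -2.8846 kJ/K
dS_gen = 4.8056 - 2.8846 = 1.9210 kJ/K (irreversible)

dS_gen = 1.9210 kJ/K, irreversible


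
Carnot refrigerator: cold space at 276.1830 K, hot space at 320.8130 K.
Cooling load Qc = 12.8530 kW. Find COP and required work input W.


COP = 276.1830 / 44.6300 = 6.1883
W = 12.8530 / 6.1883 = 2.0770 kW

COP = 6.1883, W = 2.0770 kW


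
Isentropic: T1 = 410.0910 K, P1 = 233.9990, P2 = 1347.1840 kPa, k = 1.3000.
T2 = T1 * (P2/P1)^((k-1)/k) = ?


(k-1)/k = 0.2308
(P2/P1)^exp = 1.4977
T2 = 410.0910 * 1.4977 = 614.2059 K

614.2059 K


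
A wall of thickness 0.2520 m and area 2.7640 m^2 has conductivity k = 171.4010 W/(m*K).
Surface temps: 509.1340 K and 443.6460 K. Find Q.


dT = 65.4880 K
Q = 171.4010 * 2.7640 * 65.4880 / 0.2520 = 123115.4556 W

123115.4556 W


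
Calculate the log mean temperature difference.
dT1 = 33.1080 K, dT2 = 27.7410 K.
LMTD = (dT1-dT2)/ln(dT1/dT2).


dT1/dT2 = 1.1935
ln(dT1/dT2) = 0.1769
LMTD = 5.3670 / 0.1769 = 30.3454 K

30.3454 K


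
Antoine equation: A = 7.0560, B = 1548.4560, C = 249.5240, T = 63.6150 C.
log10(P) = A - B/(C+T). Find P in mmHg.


C+T = 313.1390
B/(C+T) = 4.9449
log10(P) = 7.0560 - 4.9449 = 2.1111
P = 10^2.1111 = 129.1375 mmHg

129.1375 mmHg


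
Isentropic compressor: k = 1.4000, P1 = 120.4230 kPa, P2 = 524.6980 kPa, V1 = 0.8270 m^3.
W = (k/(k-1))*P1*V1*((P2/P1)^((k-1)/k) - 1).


(k-1)/k = 0.2857
(P2/P1)^exp = 1.5227
W = 3.5000 * 120.4230 * 0.8270 * (1.5227 - 1) = 182.2120 kJ

182.2120 kJ


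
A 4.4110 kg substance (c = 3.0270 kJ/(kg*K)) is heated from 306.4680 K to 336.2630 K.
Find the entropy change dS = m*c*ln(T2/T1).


T2/T1 = 1.0972
ln(T2/T1) = 0.0928
dS = 4.4110 * 3.0270 * 0.0928 = 1.2388 kJ/K

1.2388 kJ/K


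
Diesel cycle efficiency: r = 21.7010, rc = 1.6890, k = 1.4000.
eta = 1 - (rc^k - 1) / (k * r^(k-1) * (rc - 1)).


r^(k-1) = 3.4245
rc^k = 2.0830
eta = 0.6722 = 67.2151%

67.2151%


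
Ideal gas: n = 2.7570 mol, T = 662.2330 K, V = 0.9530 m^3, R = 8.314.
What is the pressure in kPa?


P = nRT/V = 2.7570 * 8.314 * 662.2330 / 0.9530
= 15179.5048 / 0.9530 = 15928.1268 Pa = 15.9281 kPa

15.9281 kPa


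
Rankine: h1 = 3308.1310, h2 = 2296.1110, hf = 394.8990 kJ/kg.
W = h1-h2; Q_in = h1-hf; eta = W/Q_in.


W = 1012.0200 kJ/kg
Q_in = 2913.2320 kJ/kg
eta = 0.3474 = 34.7387%

eta = 34.7387%


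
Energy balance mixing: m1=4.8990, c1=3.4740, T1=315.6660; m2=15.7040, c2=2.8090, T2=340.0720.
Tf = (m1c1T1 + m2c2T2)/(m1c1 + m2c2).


num = 20373.7978
den = 61.1317
Tf = 333.2773 K

333.2773 K


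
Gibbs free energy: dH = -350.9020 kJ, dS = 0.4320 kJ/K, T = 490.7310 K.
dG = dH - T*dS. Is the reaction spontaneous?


T*dS = 490.7310 * 0.4320 = 211.9958 kJ
dG = -350.9020 - 211.9958 = -562.8978 kJ (spontaneous)

dG = -562.8978 kJ, spontaneous


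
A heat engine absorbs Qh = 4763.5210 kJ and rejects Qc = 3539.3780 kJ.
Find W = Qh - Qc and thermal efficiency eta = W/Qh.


W = 4763.5210 - 3539.3780 = 1224.1430 kJ
eta = 1224.1430 / 4763.5210 = 0.2570 = 25.6983%

W = 1224.1430 kJ, eta = 25.6983%


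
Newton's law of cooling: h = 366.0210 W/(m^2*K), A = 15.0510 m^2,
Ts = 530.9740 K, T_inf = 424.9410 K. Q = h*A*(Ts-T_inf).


dT = 106.0330 K
Q = 366.0210 * 15.0510 * 106.0330 = 584133.8959 W

584133.8959 W


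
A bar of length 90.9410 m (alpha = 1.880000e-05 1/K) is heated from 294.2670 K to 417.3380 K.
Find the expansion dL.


dT = 123.0710 K
dL = 1.880000e-05 * 90.9410 * 123.0710 = 0.210413 m
L_final = 91.151413 m

dL = 0.210413 m


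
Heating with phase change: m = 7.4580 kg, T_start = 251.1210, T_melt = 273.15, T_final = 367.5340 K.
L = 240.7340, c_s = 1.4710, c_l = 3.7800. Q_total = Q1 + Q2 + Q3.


Q1 (sensible, solid) = 7.4580 * 1.4710 * 22.0290 = 241.6739 kJ
Q2 (latent) = 7.4580 * 240.7340 = 1795.3942 kJ
Q3 (sensible, liquid) = 7.4580 * 3.7800 * 94.3840 = 2660.8020 kJ
Q_total = 4697.8701 kJ

4697.8701 kJ


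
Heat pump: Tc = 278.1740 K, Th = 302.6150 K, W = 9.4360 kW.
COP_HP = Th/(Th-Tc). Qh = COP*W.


COP = 302.6150 / 24.4410 = 12.3814
Qh = 12.3814 * 9.4360 = 116.8314 kW

COP = 12.3814, Qh = 116.8314 kW


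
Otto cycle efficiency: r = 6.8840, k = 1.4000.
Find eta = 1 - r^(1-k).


r^(k-1) = 2.1634
eta = 1 - 1/2.1634 = 0.5378 = 53.7764%

53.7764%


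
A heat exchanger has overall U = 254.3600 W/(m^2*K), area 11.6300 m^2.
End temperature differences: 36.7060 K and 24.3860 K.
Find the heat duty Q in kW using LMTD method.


LMTD = 30.1273 K
Q = 254.3600 * 11.6300 * 30.1273 = 89122.8713 W = 89.1229 kW

89.1229 kW


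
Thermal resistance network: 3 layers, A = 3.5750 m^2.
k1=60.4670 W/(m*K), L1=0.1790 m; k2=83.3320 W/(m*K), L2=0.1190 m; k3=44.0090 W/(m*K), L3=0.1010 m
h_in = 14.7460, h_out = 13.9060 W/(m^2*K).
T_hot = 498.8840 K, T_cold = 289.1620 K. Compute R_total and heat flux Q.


R_conv_in = 1/(14.7460*3.5750) = 0.0190
R_1 = 0.1790/(60.4670*3.5750) = 0.0008
R_2 = 0.1190/(83.3320*3.5750) = 0.0004
R_3 = 0.1010/(44.0090*3.5750) = 0.0006
R_conv_out = 1/(13.9060*3.5750) = 0.0201
R_total = 0.0410 K/W
Q = 209.7220 / 0.0410 = 5120.9457 W

R_total = 0.0410 K/W, Q = 5120.9457 W


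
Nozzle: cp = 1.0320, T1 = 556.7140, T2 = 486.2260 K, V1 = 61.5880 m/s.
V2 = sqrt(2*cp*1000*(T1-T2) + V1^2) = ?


dT = 70.4880 K
2*cp*1000*dT = 145487.2320
V1^2 = 3793.0817
V2 = sqrt(149280.3137) = 386.3681 m/s

386.3681 m/s


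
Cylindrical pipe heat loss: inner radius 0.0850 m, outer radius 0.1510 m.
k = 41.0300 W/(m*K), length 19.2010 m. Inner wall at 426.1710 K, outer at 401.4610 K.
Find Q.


dT = 24.7100 K
ln(ro/ri) = 0.5746
Q = 2*pi*41.0300*19.2010*24.7100 / 0.5746 = 212858.3815 W

212858.3815 W


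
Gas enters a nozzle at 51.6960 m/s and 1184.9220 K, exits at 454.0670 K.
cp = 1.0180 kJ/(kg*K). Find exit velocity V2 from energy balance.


dT = 730.8550 K
2*cp*1000*dT = 1488020.7800
V1^2 = 2672.4764
V2 = sqrt(1490693.2564) = 1220.9395 m/s

1220.9395 m/s


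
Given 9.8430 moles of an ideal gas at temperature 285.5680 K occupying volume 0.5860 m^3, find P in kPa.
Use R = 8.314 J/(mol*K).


P = nRT/V = 9.8430 * 8.314 * 285.5680 / 0.5860
= 23369.3722 / 0.5860 = 39879.4747 Pa = 39.8795 kPa

39.8795 kPa


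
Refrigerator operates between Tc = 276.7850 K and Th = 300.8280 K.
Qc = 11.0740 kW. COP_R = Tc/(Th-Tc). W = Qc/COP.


COP = 276.7850 / 24.0430 = 11.5121
W = 11.0740 / 11.5121 = 0.9619 kW

COP = 11.5121, W = 0.9619 kW


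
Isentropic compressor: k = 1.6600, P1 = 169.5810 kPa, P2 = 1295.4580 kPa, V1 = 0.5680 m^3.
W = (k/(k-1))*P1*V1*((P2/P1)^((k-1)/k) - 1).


(k-1)/k = 0.3976
(P2/P1)^exp = 2.2444
W = 2.5152 * 169.5810 * 0.5680 * (2.2444 - 1) = 301.4618 kJ

301.4618 kJ


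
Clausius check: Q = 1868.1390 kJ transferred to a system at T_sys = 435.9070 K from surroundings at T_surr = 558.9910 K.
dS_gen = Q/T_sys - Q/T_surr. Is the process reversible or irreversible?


dS_sys = 1868.1390/435.9070 = 4.2856 kJ/K
dS_surr = -1868.1390/558.9910 = -3.3420 kJ/K
dS_gen = 4.2856 - 3.3420 = 0.9437 kJ/K (irreversible)

dS_gen = 0.9437 kJ/K, irreversible


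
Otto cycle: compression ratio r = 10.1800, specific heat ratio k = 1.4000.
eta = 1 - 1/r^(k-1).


r^(k-1) = 2.5299
eta = 1 - 1/2.5299 = 0.6047 = 60.4724%

60.4724%


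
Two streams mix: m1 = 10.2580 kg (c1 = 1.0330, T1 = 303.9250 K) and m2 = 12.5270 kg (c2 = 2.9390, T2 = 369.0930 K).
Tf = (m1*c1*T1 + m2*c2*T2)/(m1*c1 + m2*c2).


num = 16809.3882
den = 47.4134
Tf = 354.5285 K

354.5285 K


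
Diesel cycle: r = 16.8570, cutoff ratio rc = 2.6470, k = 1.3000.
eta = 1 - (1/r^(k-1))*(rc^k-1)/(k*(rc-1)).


r^(k-1) = 2.3336
rc^k = 3.5447
eta = 0.4907 = 49.0708%

49.0708%


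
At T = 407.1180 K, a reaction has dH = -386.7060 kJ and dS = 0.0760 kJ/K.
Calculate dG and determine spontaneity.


T*dS = 407.1180 * 0.0760 = 30.9410 kJ
dG = -386.7060 - 30.9410 = -417.6470 kJ (spontaneous)

dG = -417.6470 kJ, spontaneous


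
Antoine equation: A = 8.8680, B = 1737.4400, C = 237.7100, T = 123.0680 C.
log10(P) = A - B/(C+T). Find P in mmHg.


C+T = 360.7780
B/(C+T) = 4.8158
log10(P) = 8.8680 - 4.8158 = 4.0522
P = 10^4.0522 = 11276.7847 mmHg

11276.7847 mmHg


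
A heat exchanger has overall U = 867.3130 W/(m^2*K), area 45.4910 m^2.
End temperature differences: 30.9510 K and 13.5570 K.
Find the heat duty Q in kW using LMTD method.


LMTD = 21.0708 K
Q = 867.3130 * 45.4910 * 21.0708 = 831347.3625 W = 831.3474 kW

831.3474 kW


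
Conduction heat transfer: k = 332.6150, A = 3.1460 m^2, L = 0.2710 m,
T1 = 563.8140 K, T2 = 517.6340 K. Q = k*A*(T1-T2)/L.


dT = 46.1800 K
Q = 332.6150 * 3.1460 * 46.1800 / 0.2710 = 178313.8951 W

178313.8951 W


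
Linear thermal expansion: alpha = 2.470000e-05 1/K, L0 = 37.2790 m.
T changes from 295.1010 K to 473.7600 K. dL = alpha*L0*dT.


dT = 178.6590 K
dL = 2.470000e-05 * 37.2790 * 178.6590 = 0.164508 m
L_final = 37.443508 m

dL = 0.164508 m


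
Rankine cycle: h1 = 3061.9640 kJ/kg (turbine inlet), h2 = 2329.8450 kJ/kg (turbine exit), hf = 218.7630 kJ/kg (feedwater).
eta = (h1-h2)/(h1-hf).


W = 732.1190 kJ/kg
Q_in = 2843.2010 kJ/kg
eta = 0.2575 = 25.7498%

eta = 25.7498%


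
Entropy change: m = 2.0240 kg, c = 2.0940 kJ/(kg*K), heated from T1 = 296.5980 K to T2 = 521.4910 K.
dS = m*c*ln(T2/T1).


T2/T1 = 1.7582
ln(T2/T1) = 0.5643
dS = 2.0240 * 2.0940 * 0.5643 = 2.3917 kJ/K

2.3917 kJ/K


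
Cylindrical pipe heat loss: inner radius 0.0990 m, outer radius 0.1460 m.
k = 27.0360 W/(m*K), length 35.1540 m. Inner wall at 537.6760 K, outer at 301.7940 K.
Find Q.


dT = 235.8820 K
ln(ro/ri) = 0.3885
Q = 2*pi*27.0360*35.1540*235.8820 / 0.3885 = 3625898.3171 W

3625898.3171 W


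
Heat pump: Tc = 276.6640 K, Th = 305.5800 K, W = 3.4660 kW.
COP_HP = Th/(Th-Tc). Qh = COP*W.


COP = 305.5800 / 28.9160 = 10.5679
Qh = 10.5679 * 3.4660 = 36.6282 kW

COP = 10.5679, Qh = 36.6282 kW


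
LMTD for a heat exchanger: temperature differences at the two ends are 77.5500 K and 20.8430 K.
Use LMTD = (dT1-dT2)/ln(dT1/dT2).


dT1/dT2 = 3.7207
ln(dT1/dT2) = 1.3139
LMTD = 56.7070 / 1.3139 = 43.1591 K

43.1591 K


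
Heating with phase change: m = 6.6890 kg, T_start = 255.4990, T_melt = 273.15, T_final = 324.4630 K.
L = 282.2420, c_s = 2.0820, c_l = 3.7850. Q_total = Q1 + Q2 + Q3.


Q1 (sensible, solid) = 6.6890 * 2.0820 * 17.6510 = 245.8166 kJ
Q2 (latent) = 6.6890 * 282.2420 = 1887.9167 kJ
Q3 (sensible, liquid) = 6.6890 * 3.7850 * 51.3130 = 1299.1356 kJ
Q_total = 3432.8690 kJ

3432.8690 kJ


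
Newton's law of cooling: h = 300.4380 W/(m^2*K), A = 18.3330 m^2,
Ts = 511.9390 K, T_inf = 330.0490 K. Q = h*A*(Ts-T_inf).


dT = 181.8900 K
Q = 300.4380 * 18.3330 * 181.8900 = 1001837.3611 W

1001837.3611 W


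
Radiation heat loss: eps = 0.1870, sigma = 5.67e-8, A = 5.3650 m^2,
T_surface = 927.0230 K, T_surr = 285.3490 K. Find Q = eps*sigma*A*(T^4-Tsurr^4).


T^4 = 7.3852e+11
Tsurr^4 = 6.6299e+09
Q = 0.1870 * 5.67e-8 * 5.3650 * 7.3189e+11 = 41633.2249 W

41633.2249 W


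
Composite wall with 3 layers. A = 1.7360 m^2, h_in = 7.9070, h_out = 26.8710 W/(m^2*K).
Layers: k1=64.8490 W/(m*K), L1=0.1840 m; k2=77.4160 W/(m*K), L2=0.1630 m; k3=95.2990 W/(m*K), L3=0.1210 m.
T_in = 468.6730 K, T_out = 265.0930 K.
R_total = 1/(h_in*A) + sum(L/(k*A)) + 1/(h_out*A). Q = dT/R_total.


R_conv_in = 1/(7.9070*1.7360) = 0.0729
R_1 = 0.1840/(64.8490*1.7360) = 0.0016
R_2 = 0.1630/(77.4160*1.7360) = 0.0012
R_3 = 0.1210/(95.2990*1.7360) = 0.0007
R_conv_out = 1/(26.8710*1.7360) = 0.0214
R_total = 0.0979 K/W
Q = 203.5800 / 0.0979 = 2080.1639 W

R_total = 0.0979 K/W, Q = 2080.1639 W


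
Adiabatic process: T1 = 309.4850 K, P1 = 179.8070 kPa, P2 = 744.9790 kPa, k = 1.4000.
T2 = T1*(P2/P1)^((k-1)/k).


(k-1)/k = 0.2857
(P2/P1)^exp = 1.5010
T2 = 309.4850 * 1.5010 = 464.5385 K

464.5385 K


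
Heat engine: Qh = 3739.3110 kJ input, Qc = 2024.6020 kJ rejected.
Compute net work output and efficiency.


W = 3739.3110 - 2024.6020 = 1714.7090 kJ
eta = 1714.7090 / 3739.3110 = 0.4586 = 45.8563%

W = 1714.7090 kJ, eta = 45.8563%


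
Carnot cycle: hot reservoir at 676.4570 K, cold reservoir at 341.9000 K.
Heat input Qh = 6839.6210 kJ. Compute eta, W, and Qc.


eta = 1 - 341.9000/676.4570 = 0.4946
W = 0.4946 * 6839.6210 = 3382.6882 kJ
Qc = 6839.6210 - 3382.6882 = 3456.9328 kJ

eta = 49.4572%, W = 3382.6882 kJ, Qc = 3456.9328 kJ


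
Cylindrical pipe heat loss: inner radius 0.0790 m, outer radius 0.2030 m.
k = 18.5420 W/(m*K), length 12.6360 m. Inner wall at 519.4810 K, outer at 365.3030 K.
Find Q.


dT = 154.1780 K
ln(ro/ri) = 0.9438
Q = 2*pi*18.5420*12.6360*154.1780 / 0.9438 = 240495.9492 W

240495.9492 W


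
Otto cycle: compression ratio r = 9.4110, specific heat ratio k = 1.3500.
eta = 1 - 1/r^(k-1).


r^(k-1) = 2.1917
eta = 1 - 1/2.1917 = 0.5437 = 54.3724%

54.3724%


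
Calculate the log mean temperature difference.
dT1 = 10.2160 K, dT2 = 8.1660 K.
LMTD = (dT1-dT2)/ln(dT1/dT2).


dT1/dT2 = 1.2510
ln(dT1/dT2) = 0.2240
LMTD = 2.0500 / 0.2240 = 9.1528 K

9.1528 K


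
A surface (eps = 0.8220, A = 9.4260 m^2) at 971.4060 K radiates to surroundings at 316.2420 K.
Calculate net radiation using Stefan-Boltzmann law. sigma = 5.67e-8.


T^4 = 8.9044e+11
Tsurr^4 = 1.0002e+10
Q = 0.8220 * 5.67e-8 * 9.4260 * 8.8044e+11 = 386793.9183 W

386793.9183 W


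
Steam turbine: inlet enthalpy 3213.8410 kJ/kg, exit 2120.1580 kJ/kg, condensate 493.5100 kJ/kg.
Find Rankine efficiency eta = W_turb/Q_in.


W = 1093.6830 kJ/kg
Q_in = 2720.3310 kJ/kg
eta = 0.4020 = 40.2040%

eta = 40.2040%


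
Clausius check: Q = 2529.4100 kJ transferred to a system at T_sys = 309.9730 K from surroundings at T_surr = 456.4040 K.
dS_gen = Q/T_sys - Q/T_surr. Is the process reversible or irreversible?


dS_sys = 2529.4100/309.9730 = 8.1601 kJ/K
dS_surr = -2529.4100/456.4040 = -5.5420 kJ/K
dS_gen = 8.1601 - 5.5420 = 2.6181 kJ/K (irreversible)

dS_gen = 2.6181 kJ/K, irreversible


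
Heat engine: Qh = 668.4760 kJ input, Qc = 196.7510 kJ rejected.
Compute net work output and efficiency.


W = 668.4760 - 196.7510 = 471.7250 kJ
eta = 471.7250 / 668.4760 = 0.7057 = 70.5672%

W = 471.7250 kJ, eta = 70.5672%


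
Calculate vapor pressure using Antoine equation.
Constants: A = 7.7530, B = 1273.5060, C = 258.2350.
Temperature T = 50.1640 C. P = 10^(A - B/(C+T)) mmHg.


C+T = 308.3990
B/(C+T) = 4.1294
log10(P) = 7.7530 - 4.1294 = 3.6236
P = 10^3.6236 = 4203.2936 mmHg

4203.2936 mmHg


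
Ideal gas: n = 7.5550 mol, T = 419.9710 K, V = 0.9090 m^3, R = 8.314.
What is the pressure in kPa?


P = nRT/V = 7.5550 * 8.314 * 419.9710 / 0.9090
= 26379.3318 / 0.9090 = 29020.1670 Pa = 29.0202 kPa

29.0202 kPa


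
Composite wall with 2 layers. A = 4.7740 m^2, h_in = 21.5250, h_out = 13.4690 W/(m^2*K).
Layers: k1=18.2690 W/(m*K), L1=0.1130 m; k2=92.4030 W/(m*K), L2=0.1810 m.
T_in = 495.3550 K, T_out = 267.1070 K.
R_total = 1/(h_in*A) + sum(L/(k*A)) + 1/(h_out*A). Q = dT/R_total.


R_conv_in = 1/(21.5250*4.7740) = 0.0097
R_1 = 0.1130/(18.2690*4.7740) = 0.0013
R_2 = 0.1810/(92.4030*4.7740) = 0.0004
R_conv_out = 1/(13.4690*4.7740) = 0.0156
R_total = 0.0270 K/W
Q = 228.2480 / 0.0270 = 8457.0203 W

R_total = 0.0270 K/W, Q = 8457.0203 W


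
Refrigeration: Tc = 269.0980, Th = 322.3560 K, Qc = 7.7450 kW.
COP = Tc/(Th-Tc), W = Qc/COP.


COP = 269.0980 / 53.2580 = 5.0527
W = 7.7450 / 5.0527 = 1.5328 kW

COP = 5.0527, W = 1.5328 kW


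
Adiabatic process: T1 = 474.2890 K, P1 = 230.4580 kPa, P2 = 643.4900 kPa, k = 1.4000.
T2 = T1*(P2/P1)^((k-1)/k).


(k-1)/k = 0.2857
(P2/P1)^exp = 1.3410
T2 = 474.2890 * 1.3410 = 636.0003 K

636.0003 K


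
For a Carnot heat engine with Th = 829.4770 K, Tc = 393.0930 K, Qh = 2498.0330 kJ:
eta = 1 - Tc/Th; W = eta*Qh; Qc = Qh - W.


eta = 1 - 393.0930/829.4770 = 0.5261
W = 0.5261 * 2498.0330 = 1314.2036 kJ
Qc = 2498.0330 - 1314.2036 = 1183.8294 kJ

eta = 52.6095%, W = 1314.2036 kJ, Qc = 1183.8294 kJ


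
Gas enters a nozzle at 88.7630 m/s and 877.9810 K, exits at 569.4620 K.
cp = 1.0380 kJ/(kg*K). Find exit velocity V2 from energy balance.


dT = 308.5190 K
2*cp*1000*dT = 640485.4440
V1^2 = 7878.8702
V2 = sqrt(648364.3142) = 805.2107 m/s

805.2107 m/s


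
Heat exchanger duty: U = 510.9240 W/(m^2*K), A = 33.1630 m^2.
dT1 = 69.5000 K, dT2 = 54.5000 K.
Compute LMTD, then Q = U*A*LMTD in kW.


LMTD = 61.6964 K
Q = 510.9240 * 33.1630 * 61.6964 = 1045369.6271 W = 1045.3696 kW

1045.3696 kW


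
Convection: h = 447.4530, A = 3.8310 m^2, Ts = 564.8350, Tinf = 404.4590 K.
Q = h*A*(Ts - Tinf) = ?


dT = 160.3760 K
Q = 447.4530 * 3.8310 * 160.3760 = 274915.3272 W

274915.3272 W


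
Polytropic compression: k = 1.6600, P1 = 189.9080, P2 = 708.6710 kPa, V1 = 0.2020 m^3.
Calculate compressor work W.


(k-1)/k = 0.3976
(P2/P1)^exp = 1.6880
W = 2.5152 * 189.9080 * 0.2020 * (1.6880 - 1) = 66.3853 kJ

66.3853 kJ


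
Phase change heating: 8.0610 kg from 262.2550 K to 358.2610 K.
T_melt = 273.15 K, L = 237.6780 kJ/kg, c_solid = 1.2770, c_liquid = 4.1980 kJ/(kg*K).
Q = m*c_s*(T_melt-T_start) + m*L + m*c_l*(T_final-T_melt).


Q1 (sensible, solid) = 8.0610 * 1.2770 * 10.8950 = 112.1520 kJ
Q2 (latent) = 8.0610 * 237.6780 = 1915.9224 kJ
Q3 (sensible, liquid) = 8.0610 * 4.1980 * 85.1110 = 2880.1629 kJ
Q_total = 4908.2372 kJ

4908.2372 kJ


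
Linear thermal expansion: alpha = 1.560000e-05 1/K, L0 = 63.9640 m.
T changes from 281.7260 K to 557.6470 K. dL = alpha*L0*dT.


dT = 275.9210 K
dL = 1.560000e-05 * 63.9640 * 275.9210 = 0.275325 m
L_final = 64.239325 m

dL = 0.275325 m


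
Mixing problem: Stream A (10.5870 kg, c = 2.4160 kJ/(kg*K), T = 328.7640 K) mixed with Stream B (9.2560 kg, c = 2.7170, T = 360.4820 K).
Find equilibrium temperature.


num = 17474.7890
den = 50.7267
Tf = 344.4887 K

344.4887 K


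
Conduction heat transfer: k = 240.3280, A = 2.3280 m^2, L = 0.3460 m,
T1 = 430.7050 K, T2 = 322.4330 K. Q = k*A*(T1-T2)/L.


dT = 108.2720 K
Q = 240.3280 * 2.3280 * 108.2720 / 0.3460 = 175076.3197 W

175076.3197 W


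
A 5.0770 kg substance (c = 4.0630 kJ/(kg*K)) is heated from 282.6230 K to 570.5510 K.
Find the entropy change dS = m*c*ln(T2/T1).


T2/T1 = 2.0188
ln(T2/T1) = 0.7025
dS = 5.0770 * 4.0630 * 0.7025 = 14.4908 kJ/K

14.4908 kJ/K


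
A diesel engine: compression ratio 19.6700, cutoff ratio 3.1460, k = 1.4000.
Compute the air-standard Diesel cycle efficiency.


r^(k-1) = 3.2925
rc^k = 4.9758
eta = 0.5981 = 59.8076%

59.8076%


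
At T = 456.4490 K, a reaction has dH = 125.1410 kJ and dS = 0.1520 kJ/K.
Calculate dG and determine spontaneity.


T*dS = 456.4490 * 0.1520 = 69.3802 kJ
dG = 125.1410 - 69.3802 = 55.7608 kJ (non-spontaneous)

dG = 55.7608 kJ, non-spontaneous


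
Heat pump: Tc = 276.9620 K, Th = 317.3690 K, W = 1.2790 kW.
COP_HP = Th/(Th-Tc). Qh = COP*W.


COP = 317.3690 / 40.4070 = 7.8543
Qh = 7.8543 * 1.2790 = 10.0457 kW

COP = 7.8543, Qh = 10.0457 kW


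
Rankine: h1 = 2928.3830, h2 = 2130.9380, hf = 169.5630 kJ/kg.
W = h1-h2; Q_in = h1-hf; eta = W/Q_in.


W = 797.4450 kJ/kg
Q_in = 2758.8200 kJ/kg
eta = 0.2891 = 28.9053%

eta = 28.9053%


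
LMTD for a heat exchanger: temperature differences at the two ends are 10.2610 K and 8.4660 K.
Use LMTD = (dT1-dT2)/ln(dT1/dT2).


dT1/dT2 = 1.2120
ln(dT1/dT2) = 0.1923
LMTD = 1.7950 / 0.1923 = 9.3348 K

9.3348 K


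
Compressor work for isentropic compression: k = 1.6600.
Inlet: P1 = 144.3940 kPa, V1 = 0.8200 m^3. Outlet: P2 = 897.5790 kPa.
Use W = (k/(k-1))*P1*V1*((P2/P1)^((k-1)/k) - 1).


(k-1)/k = 0.3976
(P2/P1)^exp = 2.0677
W = 2.5152 * 144.3940 * 0.8200 * (2.0677 - 1) = 317.9767 kJ

317.9767 kJ


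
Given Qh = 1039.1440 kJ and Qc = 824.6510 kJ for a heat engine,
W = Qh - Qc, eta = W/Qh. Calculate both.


W = 1039.1440 - 824.6510 = 214.4930 kJ
eta = 214.4930 / 1039.1440 = 0.2064 = 20.6413%

W = 214.4930 kJ, eta = 20.6413%


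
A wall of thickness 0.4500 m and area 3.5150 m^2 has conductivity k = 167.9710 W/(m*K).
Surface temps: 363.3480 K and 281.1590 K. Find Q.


dT = 82.1890 K
Q = 167.9710 * 3.5150 * 82.1890 / 0.4500 = 107835.2674 W

107835.2674 W


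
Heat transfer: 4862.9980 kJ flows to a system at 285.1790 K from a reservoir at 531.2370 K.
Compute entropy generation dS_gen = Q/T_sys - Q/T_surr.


dS_sys = 4862.9980/285.1790 = 17.0524 kJ/K
dS_surr = -4862.9980/531.2370 = -9.1541 kJ/K
dS_gen = 17.0524 - 9.1541 = 7.8983 kJ/K (irreversible)

dS_gen = 7.8983 kJ/K, irreversible


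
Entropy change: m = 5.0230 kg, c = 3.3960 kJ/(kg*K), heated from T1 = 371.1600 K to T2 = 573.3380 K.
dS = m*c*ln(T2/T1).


T2/T1 = 1.5447
ln(T2/T1) = 0.4348
dS = 5.0230 * 3.3960 * 0.4348 = 7.4176 kJ/K

7.4176 kJ/K


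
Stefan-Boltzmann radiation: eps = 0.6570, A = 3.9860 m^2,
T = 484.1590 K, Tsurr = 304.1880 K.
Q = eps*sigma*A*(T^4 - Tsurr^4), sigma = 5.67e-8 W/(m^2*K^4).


T^4 = 5.4948e+10
Tsurr^4 = 8.5619e+09
Q = 0.6570 * 5.67e-8 * 3.9860 * 4.6386e+10 = 6887.6980 W

6887.6980 W


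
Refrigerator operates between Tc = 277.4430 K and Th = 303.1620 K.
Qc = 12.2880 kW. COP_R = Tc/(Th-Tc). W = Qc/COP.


COP = 277.4430 / 25.7190 = 10.7875
W = 12.2880 / 10.7875 = 1.1391 kW

COP = 10.7875, W = 1.1391 kW


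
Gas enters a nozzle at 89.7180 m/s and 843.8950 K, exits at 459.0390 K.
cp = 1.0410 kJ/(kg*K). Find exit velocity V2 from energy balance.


dT = 384.8560 K
2*cp*1000*dT = 801270.1920
V1^2 = 8049.3195
V2 = sqrt(809319.5115) = 899.6219 m/s

899.6219 m/s


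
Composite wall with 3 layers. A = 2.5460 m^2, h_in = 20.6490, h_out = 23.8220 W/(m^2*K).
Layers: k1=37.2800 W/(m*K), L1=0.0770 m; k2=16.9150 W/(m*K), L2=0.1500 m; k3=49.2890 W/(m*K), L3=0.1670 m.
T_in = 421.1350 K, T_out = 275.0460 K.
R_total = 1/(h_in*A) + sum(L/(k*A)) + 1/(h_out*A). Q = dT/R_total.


R_conv_in = 1/(20.6490*2.5460) = 0.0190
R_1 = 0.0770/(37.2800*2.5460) = 0.0008
R_2 = 0.1500/(16.9150*2.5460) = 0.0035
R_3 = 0.1670/(49.2890*2.5460) = 0.0013
R_conv_out = 1/(23.8220*2.5460) = 0.0165
R_total = 0.0411 K/W
Q = 146.0890 / 0.0411 = 3551.5106 W

R_total = 0.0411 K/W, Q = 3551.5106 W


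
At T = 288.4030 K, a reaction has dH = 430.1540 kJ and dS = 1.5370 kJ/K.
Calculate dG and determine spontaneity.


T*dS = 288.4030 * 1.5370 = 443.2754 kJ
dG = 430.1540 - 443.2754 = -13.1214 kJ (spontaneous)

dG = -13.1214 kJ, spontaneous


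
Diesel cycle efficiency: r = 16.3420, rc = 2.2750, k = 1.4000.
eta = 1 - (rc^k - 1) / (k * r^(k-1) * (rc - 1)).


r^(k-1) = 3.0572
rc^k = 3.1606
eta = 0.6041 = 60.4068%

60.4068%


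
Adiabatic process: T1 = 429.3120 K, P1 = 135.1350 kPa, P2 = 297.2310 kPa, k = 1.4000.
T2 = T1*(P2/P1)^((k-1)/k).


(k-1)/k = 0.2857
(P2/P1)^exp = 1.2526
T2 = 429.3120 * 1.2526 = 537.7501 K

537.7501 K


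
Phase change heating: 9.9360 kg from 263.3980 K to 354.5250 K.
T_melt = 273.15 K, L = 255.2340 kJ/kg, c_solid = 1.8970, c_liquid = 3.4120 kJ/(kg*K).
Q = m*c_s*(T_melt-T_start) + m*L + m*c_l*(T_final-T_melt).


Q1 (sensible, solid) = 9.9360 * 1.8970 * 9.7520 = 183.8115 kJ
Q2 (latent) = 9.9360 * 255.2340 = 2536.0050 kJ
Q3 (sensible, liquid) = 9.9360 * 3.4120 * 81.3750 = 2758.7453 kJ
Q_total = 5478.5618 kJ

5478.5618 kJ


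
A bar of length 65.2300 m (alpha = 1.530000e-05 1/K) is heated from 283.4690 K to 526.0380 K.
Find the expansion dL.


dT = 242.5690 K
dL = 1.530000e-05 * 65.2300 * 242.5690 = 0.242088 m
L_final = 65.472088 m

dL = 0.242088 m


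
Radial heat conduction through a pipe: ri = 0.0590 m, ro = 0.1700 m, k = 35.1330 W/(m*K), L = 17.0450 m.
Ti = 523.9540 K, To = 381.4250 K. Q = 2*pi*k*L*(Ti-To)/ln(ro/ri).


dT = 142.5290 K
ln(ro/ri) = 1.0583
Q = 2*pi*35.1330*17.0450*142.5290 / 1.0583 = 506760.2703 W

506760.2703 W


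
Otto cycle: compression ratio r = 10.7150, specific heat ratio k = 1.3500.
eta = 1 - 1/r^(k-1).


r^(k-1) = 2.2935
eta = 1 - 1/2.2935 = 0.5640 = 56.3984%

56.3984%


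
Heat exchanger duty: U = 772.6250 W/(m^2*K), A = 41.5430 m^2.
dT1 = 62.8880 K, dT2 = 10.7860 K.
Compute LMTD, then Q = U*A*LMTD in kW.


LMTD = 29.5513 K
Q = 772.6250 * 41.5430 * 29.5513 = 948511.2633 W = 948.5113 kW

948.5113 kW


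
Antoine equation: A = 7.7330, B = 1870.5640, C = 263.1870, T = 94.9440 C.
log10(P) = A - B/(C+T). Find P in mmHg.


C+T = 358.1310
B/(C+T) = 5.2231
log10(P) = 7.7330 - 5.2231 = 2.5099
P = 10^2.5099 = 323.4984 mmHg

323.4984 mmHg


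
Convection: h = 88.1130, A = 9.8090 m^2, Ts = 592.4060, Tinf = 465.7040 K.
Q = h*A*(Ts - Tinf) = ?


dT = 126.7020 K
Q = 88.1130 * 9.8090 * 126.7020 = 109508.5914 W

109508.5914 W


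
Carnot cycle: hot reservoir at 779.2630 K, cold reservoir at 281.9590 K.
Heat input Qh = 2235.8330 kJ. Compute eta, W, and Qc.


eta = 1 - 281.9590/779.2630 = 0.6382
W = 0.6382 * 2235.8330 = 1426.8465 kJ
Qc = 2235.8330 - 1426.8465 = 808.9865 kJ

eta = 63.8172%, W = 1426.8465 kJ, Qc = 808.9865 kJ


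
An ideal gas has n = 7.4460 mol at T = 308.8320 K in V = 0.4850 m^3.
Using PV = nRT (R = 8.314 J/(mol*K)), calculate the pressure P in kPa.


P = nRT/V = 7.4460 * 8.314 * 308.8320 / 0.4850
= 19118.5674 / 0.4850 = 39419.7266 Pa = 39.4197 kPa

39.4197 kPa


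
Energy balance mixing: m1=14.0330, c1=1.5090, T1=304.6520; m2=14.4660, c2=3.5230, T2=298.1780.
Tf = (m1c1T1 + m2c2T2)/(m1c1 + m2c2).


num = 21647.5084
den = 72.1395
Tf = 300.0784 K

300.0784 K


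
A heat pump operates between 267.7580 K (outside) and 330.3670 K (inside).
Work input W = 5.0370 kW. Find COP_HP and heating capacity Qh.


COP = 330.3670 / 62.6090 = 5.2767
Qh = 5.2767 * 5.0370 = 26.5786 kW

COP = 5.2767, Qh = 26.5786 kW


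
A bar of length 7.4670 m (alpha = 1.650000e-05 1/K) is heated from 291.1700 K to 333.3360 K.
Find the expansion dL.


dT = 42.1660 K
dL = 1.650000e-05 * 7.4670 * 42.1660 = 0.005195 m
L_final = 7.472195 m

dL = 0.005195 m


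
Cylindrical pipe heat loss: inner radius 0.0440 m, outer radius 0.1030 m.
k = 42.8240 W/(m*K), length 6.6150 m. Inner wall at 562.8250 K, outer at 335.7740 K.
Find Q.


dT = 227.0510 K
ln(ro/ri) = 0.8505
Q = 2*pi*42.8240*6.6150*227.0510 / 0.8505 = 475144.7698 W

475144.7698 W


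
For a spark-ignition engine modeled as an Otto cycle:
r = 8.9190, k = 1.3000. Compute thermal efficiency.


r^(k-1) = 1.9279
eta = 1 - 1/1.9279 = 0.4813 = 48.1313%

48.1313%


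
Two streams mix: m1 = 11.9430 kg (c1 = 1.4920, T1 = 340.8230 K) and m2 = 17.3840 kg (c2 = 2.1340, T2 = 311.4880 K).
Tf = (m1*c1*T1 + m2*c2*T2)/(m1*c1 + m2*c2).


num = 17628.5224
den = 54.9164
Tf = 321.0064 K

321.0064 K


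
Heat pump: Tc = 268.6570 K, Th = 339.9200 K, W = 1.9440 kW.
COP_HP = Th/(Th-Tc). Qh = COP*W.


COP = 339.9200 / 71.2630 = 4.7699
Qh = 4.7699 * 1.9440 = 9.2728 kW

COP = 4.7699, Qh = 9.2728 kW


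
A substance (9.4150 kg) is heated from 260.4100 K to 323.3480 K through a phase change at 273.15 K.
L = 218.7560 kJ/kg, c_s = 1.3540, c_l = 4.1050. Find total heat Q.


Q1 (sensible, solid) = 9.4150 * 1.3540 * 12.7400 = 162.4084 kJ
Q2 (latent) = 9.4150 * 218.7560 = 2059.5877 kJ
Q3 (sensible, liquid) = 9.4150 * 4.1050 * 50.1980 = 1940.0812 kJ
Q_total = 4162.0773 kJ

4162.0773 kJ


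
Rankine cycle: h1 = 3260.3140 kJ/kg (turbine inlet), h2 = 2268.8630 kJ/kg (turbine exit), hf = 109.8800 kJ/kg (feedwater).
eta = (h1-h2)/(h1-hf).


W = 991.4510 kJ/kg
Q_in = 3150.4340 kJ/kg
eta = 0.3147 = 31.4703%

eta = 31.4703%


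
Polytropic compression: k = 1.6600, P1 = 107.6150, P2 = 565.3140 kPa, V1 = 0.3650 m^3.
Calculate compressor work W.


(k-1)/k = 0.3976
(P2/P1)^exp = 1.9339
W = 2.5152 * 107.6150 * 0.3650 * (1.9339 - 1) = 92.2622 kJ

92.2622 kJ


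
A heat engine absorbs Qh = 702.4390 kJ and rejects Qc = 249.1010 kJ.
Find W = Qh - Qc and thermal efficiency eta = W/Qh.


W = 702.4390 - 249.1010 = 453.3380 kJ
eta = 453.3380 / 702.4390 = 0.6454 = 64.5377%

W = 453.3380 kJ, eta = 64.5377%


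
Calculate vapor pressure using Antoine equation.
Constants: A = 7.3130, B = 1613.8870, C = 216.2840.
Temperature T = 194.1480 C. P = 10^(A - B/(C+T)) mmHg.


C+T = 410.4320
B/(C+T) = 3.9322
log10(P) = 7.3130 - 3.9322 = 3.3808
P = 10^3.3808 = 2403.4407 mmHg

2403.4407 mmHg


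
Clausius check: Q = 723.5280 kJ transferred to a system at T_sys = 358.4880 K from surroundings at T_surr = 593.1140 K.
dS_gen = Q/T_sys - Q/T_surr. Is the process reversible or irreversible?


dS_sys = 723.5280/358.4880 = 2.0183 kJ/K
dS_surr = -723.5280/593.1140 = -1.2199 kJ/K
dS_gen = 2.0183 - 1.2199 = 0.7984 kJ/K (irreversible)

dS_gen = 0.7984 kJ/K, irreversible


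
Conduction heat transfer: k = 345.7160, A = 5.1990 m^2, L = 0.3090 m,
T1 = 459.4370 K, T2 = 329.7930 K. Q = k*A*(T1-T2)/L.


dT = 129.6440 K
Q = 345.7160 * 5.1990 * 129.6440 / 0.3090 = 754107.4645 W

754107.4645 W


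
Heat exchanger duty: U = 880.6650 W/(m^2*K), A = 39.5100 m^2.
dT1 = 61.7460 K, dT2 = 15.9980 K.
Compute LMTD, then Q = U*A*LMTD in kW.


LMTD = 33.8732 K
Q = 880.6650 * 39.5100 * 33.8732 = 1178621.1582 W = 1178.6212 kW

1178.6212 kW


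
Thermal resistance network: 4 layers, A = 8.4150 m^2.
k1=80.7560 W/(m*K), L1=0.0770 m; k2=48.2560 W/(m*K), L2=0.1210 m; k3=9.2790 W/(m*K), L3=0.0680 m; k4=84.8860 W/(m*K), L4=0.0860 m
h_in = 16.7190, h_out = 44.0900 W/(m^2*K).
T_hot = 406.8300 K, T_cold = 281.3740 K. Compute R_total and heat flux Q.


R_conv_in = 1/(16.7190*8.4150) = 0.0071
R_1 = 0.0770/(80.7560*8.4150) = 0.0001
R_2 = 0.1210/(48.2560*8.4150) = 0.0003
R_3 = 0.0680/(9.2790*8.4150) = 0.0009
R_4 = 0.0860/(84.8860*8.4150) = 0.0001
R_conv_out = 1/(44.0900*8.4150) = 0.0027
R_total = 0.0112 K/W
Q = 125.4560 / 0.0112 = 11195.7838 W

R_total = 0.0112 K/W, Q = 11195.7838 W


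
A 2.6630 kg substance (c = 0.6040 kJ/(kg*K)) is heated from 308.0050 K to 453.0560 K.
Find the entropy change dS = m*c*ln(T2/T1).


T2/T1 = 1.4709
ln(T2/T1) = 0.3859
dS = 2.6630 * 0.6040 * 0.3859 = 0.6207 kJ/K

0.6207 kJ/K


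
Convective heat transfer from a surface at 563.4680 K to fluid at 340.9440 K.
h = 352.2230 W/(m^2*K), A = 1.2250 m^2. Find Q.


dT = 222.5240 K
Q = 352.2230 * 1.2250 * 222.5240 = 96013.1368 W

96013.1368 W


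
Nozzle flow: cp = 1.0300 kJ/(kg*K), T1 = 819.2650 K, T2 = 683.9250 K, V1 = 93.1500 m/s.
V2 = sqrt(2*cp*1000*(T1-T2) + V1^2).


dT = 135.3400 K
2*cp*1000*dT = 278800.4000
V1^2 = 8676.9225
V2 = sqrt(287477.3225) = 536.1691 m/s

536.1691 m/s


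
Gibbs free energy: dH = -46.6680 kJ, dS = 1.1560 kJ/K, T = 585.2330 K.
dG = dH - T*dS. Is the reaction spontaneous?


T*dS = 585.2330 * 1.1560 = 676.5293 kJ
dG = -46.6680 - 676.5293 = -723.1973 kJ (spontaneous)

dG = -723.1973 kJ, spontaneous


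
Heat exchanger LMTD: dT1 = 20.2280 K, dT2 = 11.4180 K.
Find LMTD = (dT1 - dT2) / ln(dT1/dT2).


dT1/dT2 = 1.7716
ln(dT1/dT2) = 0.5719
LMTD = 8.8100 / 0.5719 = 15.4054 K

15.4054 K


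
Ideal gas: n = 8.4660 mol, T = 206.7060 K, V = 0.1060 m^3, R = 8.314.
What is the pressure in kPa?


P = nRT/V = 8.4660 * 8.314 * 206.7060 / 0.1060
= 14549.2755 / 0.1060 = 137257.3159 Pa = 137.2573 kPa

137.2573 kPa


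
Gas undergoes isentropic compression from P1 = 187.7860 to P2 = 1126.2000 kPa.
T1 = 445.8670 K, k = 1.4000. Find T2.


(k-1)/k = 0.2857
(P2/P1)^exp = 1.6683
T2 = 445.8670 * 1.6683 = 743.8364 K

743.8364 K


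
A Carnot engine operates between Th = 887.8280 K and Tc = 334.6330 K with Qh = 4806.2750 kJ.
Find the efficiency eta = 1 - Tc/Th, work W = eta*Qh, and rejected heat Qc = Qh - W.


eta = 1 - 334.6330/887.8280 = 0.6231
W = 0.6231 * 4806.2750 = 2994.7324 kJ
Qc = 4806.2750 - 2994.7324 = 1811.5426 kJ

eta = 62.3088%, W = 2994.7324 kJ, Qc = 1811.5426 kJ


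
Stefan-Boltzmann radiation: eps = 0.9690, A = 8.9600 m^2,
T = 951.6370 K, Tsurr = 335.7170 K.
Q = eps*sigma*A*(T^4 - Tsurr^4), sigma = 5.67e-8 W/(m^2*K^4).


T^4 = 8.2013e+11
Tsurr^4 = 1.2703e+10
Q = 0.9690 * 5.67e-8 * 8.9600 * 8.0743e+11 = 397485.1760 W

397485.1760 W


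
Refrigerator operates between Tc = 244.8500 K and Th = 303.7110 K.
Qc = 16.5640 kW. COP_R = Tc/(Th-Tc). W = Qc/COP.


COP = 244.8500 / 58.8610 = 4.1598
W = 16.5640 / 4.1598 = 3.9819 kW

COP = 4.1598, W = 3.9819 kW


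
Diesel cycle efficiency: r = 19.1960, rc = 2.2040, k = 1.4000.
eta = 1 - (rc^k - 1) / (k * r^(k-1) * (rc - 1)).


r^(k-1) = 3.2605
rc^k = 3.0234
eta = 0.6318 = 63.1834%

63.1834%


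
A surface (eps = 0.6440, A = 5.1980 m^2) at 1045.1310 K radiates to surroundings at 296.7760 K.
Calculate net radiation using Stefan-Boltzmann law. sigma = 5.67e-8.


T^4 = 1.1931e+12
Tsurr^4 = 7.7574e+09
Q = 0.6440 * 5.67e-8 * 5.1980 * 1.1854e+12 = 224985.8547 W

224985.8547 W


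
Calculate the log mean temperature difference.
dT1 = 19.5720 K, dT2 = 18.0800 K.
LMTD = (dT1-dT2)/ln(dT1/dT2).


dT1/dT2 = 1.0825
ln(dT1/dT2) = 0.0793
LMTD = 1.4920 / 0.0793 = 18.8161 K

18.8161 K


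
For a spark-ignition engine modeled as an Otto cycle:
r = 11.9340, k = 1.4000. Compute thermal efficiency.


r^(k-1) = 2.6960
eta = 1 - 1/2.6960 = 0.6291 = 62.9075%

62.9075%


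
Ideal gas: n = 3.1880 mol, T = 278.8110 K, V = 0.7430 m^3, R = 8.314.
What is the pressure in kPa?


P = nRT/V = 3.1880 * 8.314 * 278.8110 / 0.7430
= 7389.8945 / 0.7430 = 9946.0222 Pa = 9.9460 kPa

9.9460 kPa


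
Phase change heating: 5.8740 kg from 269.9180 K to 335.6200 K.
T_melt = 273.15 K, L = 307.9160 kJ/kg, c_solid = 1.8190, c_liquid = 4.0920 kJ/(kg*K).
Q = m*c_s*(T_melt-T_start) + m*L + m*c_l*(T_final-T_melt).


Q1 (sensible, solid) = 5.8740 * 1.8190 * 3.2320 = 34.5333 kJ
Q2 (latent) = 5.8740 * 307.9160 = 1808.6986 kJ
Q3 (sensible, liquid) = 5.8740 * 4.0920 * 62.4700 = 1501.5544 kJ
Q_total = 3344.7863 kJ

3344.7863 kJ


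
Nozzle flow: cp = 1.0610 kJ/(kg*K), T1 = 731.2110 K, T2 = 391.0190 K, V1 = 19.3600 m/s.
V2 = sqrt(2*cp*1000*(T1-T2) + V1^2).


dT = 340.1920 K
2*cp*1000*dT = 721887.4240
V1^2 = 374.8096
V2 = sqrt(722262.2336) = 849.8601 m/s

849.8601 m/s


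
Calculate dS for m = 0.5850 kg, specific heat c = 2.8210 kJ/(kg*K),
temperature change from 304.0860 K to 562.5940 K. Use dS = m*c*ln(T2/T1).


T2/T1 = 1.8501
ln(T2/T1) = 0.6152
dS = 0.5850 * 2.8210 * 0.6152 = 1.0153 kJ/K

1.0153 kJ/K


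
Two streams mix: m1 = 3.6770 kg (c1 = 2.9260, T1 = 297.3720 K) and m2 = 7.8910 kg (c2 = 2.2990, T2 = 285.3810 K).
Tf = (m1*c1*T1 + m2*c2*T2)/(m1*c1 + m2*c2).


num = 8376.6096
den = 28.9003
Tf = 289.8450 K

289.8450 K


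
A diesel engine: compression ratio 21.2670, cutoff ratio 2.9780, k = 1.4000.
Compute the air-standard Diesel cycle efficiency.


r^(k-1) = 3.3969
rc^k = 4.6078
eta = 0.6165 = 61.6463%

61.6463%


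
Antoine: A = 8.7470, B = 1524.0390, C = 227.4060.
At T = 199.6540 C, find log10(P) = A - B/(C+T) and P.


C+T = 427.0600
B/(C+T) = 3.5687
log10(P) = 8.7470 - 3.5687 = 5.1783
P = 10^5.1783 = 150772.9622 mmHg

150772.9622 mmHg


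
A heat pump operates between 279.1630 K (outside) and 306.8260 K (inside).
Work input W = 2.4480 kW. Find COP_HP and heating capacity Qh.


COP = 306.8260 / 27.6630 = 11.0916
Qh = 11.0916 * 2.4480 = 27.1522 kW

COP = 11.0916, Qh = 27.1522 kW


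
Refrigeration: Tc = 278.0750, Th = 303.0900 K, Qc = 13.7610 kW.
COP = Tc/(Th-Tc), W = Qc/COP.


COP = 278.0750 / 25.0150 = 11.1163
W = 13.7610 / 11.1163 = 1.2379 kW

COP = 11.1163, W = 1.2379 kW


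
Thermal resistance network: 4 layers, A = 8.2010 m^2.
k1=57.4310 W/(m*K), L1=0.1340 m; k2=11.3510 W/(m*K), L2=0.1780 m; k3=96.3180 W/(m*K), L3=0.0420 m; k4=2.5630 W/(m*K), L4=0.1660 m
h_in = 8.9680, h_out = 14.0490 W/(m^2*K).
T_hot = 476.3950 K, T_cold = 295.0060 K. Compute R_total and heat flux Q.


R_conv_in = 1/(8.9680*8.2010) = 0.0136
R_1 = 0.1340/(57.4310*8.2010) = 0.0003
R_2 = 0.1780/(11.3510*8.2010) = 0.0019
R_3 = 0.0420/(96.3180*8.2010) = 5.3171e-05
R_4 = 0.1660/(2.5630*8.2010) = 0.0079
R_conv_out = 1/(14.0490*8.2010) = 0.0087
R_total = 0.0324 K/W
Q = 181.3890 / 0.0324 = 5594.3582 W

R_total = 0.0324 K/W, Q = 5594.3582 W


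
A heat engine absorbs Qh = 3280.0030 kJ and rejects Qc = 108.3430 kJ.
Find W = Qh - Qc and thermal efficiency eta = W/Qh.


W = 3280.0030 - 108.3430 = 3171.6600 kJ
eta = 3171.6600 / 3280.0030 = 0.9670 = 96.6969%

W = 3171.6600 kJ, eta = 96.6969%


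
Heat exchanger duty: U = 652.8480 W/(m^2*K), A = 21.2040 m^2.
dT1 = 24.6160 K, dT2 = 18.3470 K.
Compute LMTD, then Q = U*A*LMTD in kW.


LMTD = 21.3282 K
Q = 652.8480 * 21.2040 * 21.3282 = 295245.5731 W = 295.2456 kW

295.2456 kW


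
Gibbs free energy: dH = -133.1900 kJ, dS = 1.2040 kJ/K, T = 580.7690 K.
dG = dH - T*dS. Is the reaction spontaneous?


T*dS = 580.7690 * 1.2040 = 699.2459 kJ
dG = -133.1900 - 699.2459 = -832.4359 kJ (spontaneous)

dG = -832.4359 kJ, spontaneous


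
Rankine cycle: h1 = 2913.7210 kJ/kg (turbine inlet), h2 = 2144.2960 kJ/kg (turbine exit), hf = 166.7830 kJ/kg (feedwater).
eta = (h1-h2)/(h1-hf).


W = 769.4250 kJ/kg
Q_in = 2746.9380 kJ/kg
eta = 0.2801 = 28.0103%

eta = 28.0103%


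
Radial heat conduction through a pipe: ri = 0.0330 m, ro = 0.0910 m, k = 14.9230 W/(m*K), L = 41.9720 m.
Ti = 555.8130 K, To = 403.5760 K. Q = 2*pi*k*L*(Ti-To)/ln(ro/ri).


dT = 152.2370 K
ln(ro/ri) = 1.0144
Q = 2*pi*14.9230*41.9720*152.2370 / 1.0144 = 590645.9390 W

590645.9390 W


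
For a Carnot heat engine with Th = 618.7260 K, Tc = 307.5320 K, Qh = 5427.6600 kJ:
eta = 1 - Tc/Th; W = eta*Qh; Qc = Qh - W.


eta = 1 - 307.5320/618.7260 = 0.5030
W = 0.5030 * 5427.6600 = 2729.8921 kJ
Qc = 5427.6600 - 2729.8921 = 2697.7679 kJ

eta = 50.2959%, W = 2729.8921 kJ, Qc = 2697.7679 kJ
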